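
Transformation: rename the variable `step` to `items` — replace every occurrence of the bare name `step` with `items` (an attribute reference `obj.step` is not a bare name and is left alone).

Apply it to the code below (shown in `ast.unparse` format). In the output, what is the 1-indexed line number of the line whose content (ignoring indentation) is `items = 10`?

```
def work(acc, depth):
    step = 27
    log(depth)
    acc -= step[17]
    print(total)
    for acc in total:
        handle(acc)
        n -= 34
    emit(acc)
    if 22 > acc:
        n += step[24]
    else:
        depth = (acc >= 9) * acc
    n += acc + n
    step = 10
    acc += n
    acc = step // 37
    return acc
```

15

Transformed code:
def work(acc, depth):
    items = 27
    log(depth)
    acc -= items[17]
    print(total)
    for acc in total:
        handle(acc)
        n -= 34
    emit(acc)
    if 22 > acc:
        n += items[24]
    else:
        depth = (acc >= 9) * acc
    n += acc + n
    items = 10
    acc += n
    acc = items // 37
    return acc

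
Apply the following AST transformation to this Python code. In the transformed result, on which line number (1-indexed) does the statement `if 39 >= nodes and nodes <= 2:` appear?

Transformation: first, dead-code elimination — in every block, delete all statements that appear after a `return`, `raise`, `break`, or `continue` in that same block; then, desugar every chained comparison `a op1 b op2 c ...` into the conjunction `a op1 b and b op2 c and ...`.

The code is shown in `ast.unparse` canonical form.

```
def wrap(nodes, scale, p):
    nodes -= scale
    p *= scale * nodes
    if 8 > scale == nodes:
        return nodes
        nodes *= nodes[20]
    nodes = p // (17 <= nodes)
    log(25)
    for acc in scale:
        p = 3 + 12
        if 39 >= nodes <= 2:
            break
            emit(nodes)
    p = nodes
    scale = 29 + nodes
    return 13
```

Transformed code:
def wrap(nodes, scale, p):
    nodes -= scale
    p *= scale * nodes
    if 8 > scale and scale == nodes:
        return nodes
    nodes = p // (17 <= nodes)
    log(25)
    for acc in scale:
        p = 3 + 12
        if 39 >= nodes and nodes <= 2:
            break
    p = nodes
    scale = 29 + nodes
    return 13

10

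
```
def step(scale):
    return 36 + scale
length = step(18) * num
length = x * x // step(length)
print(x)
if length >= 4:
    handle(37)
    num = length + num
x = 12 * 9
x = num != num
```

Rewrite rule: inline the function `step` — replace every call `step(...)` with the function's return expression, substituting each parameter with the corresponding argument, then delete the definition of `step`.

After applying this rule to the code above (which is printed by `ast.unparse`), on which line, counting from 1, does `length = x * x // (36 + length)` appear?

2

Transformed code:
length = (36 + 18) * num
length = x * x // (36 + length)
print(x)
if length >= 4:
    handle(37)
    num = length + num
x = 12 * 9
x = num != num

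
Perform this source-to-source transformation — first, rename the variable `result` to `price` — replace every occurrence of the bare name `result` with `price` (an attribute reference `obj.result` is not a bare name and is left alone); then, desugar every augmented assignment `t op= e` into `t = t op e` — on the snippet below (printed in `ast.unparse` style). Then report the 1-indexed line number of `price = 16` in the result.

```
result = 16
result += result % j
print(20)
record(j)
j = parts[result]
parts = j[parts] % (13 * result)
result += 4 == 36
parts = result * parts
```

1

Transformed code:
price = 16
price = price + price % j
print(20)
record(j)
j = parts[price]
parts = j[parts] % (13 * price)
price = price + (4 == 36)
parts = price * parts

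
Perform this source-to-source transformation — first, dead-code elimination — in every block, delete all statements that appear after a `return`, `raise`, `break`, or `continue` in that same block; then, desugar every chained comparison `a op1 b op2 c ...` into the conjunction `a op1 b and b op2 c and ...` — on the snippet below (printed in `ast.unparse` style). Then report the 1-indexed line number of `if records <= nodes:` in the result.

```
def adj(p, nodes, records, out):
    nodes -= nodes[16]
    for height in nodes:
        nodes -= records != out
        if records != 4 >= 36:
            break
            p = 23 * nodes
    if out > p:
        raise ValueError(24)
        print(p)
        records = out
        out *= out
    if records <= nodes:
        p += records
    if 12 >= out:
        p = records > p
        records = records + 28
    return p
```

Transformed code:
def adj(p, nodes, records, out):
    nodes -= nodes[16]
    for height in nodes:
        nodes -= records != out
        if records != 4 and 4 >= 36:
            break
    if out > p:
        raise ValueError(24)
    if records <= nodes:
        p += records
    if 12 >= out:
        p = records > p
        records = records + 28
    return p

9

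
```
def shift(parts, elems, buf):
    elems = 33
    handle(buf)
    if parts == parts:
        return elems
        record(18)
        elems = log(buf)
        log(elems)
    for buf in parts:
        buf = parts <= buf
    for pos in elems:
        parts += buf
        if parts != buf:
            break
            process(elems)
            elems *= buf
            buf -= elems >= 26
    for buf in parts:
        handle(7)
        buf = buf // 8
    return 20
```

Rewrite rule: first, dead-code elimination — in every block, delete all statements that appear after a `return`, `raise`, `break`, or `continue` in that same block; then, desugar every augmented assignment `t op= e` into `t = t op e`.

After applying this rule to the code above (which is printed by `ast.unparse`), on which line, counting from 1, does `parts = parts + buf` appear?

Transformed code:
def shift(parts, elems, buf):
    elems = 33
    handle(buf)
    if parts == parts:
        return elems
    for buf in parts:
        buf = parts <= buf
    for pos in elems:
        parts = parts + buf
        if parts != buf:
            break
    for buf in parts:
        handle(7)
        buf = buf // 8
    return 20

9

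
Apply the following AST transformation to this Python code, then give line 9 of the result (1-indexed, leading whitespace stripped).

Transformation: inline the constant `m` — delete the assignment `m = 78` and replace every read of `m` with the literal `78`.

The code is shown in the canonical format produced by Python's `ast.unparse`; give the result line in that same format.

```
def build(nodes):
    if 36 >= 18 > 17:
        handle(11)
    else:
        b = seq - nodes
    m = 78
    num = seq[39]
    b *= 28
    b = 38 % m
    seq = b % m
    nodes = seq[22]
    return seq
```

seq = b % 78

Transformed code:
def build(nodes):
    if 36 >= 18 > 17:
        handle(11)
    else:
        b = seq - nodes
    num = seq[39]
    b *= 28
    b = 38 % 78
    seq = b % 78
    nodes = seq[22]
    return seq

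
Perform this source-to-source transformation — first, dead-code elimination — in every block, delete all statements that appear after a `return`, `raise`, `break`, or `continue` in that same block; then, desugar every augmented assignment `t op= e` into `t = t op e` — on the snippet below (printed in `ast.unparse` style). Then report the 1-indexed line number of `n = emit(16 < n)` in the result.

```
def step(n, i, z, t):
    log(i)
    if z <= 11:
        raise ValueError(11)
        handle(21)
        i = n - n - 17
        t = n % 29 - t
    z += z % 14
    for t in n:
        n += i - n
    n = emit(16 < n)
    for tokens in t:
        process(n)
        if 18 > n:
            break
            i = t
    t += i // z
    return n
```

Transformed code:
def step(n, i, z, t):
    log(i)
    if z <= 11:
        raise ValueError(11)
    z = z + z % 14
    for t in n:
        n = n + (i - n)
    n = emit(16 < n)
    for tokens in t:
        process(n)
        if 18 > n:
            break
    t = t + i // z
    return n

8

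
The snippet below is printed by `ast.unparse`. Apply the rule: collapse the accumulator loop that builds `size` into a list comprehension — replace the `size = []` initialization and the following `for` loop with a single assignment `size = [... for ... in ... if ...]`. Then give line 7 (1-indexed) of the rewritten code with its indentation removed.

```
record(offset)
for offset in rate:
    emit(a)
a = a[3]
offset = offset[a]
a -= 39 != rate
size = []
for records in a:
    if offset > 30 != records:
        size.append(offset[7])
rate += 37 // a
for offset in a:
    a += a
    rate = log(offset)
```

size = [offset[7] for records in a if offset > 30 != records]

Transformed code:
record(offset)
for offset in rate:
    emit(a)
a = a[3]
offset = offset[a]
a -= 39 != rate
size = [offset[7] for records in a if offset > 30 != records]
rate += 37 // a
for offset in a:
    a += a
    rate = log(offset)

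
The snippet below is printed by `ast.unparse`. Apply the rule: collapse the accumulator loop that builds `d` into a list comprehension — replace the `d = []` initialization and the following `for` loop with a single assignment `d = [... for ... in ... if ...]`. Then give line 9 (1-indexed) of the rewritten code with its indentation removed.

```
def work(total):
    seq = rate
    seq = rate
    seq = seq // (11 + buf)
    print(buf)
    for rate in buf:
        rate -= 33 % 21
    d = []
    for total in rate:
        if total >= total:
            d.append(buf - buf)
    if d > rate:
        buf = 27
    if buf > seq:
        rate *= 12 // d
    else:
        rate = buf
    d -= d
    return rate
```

if d > rate:

Transformed code:
def work(total):
    seq = rate
    seq = rate
    seq = seq // (11 + buf)
    print(buf)
    for rate in buf:
        rate -= 33 % 21
    d = [buf - buf for total in rate if total >= total]
    if d > rate:
        buf = 27
    if buf > seq:
        rate *= 12 // d
    else:
        rate = buf
    d -= d
    return rate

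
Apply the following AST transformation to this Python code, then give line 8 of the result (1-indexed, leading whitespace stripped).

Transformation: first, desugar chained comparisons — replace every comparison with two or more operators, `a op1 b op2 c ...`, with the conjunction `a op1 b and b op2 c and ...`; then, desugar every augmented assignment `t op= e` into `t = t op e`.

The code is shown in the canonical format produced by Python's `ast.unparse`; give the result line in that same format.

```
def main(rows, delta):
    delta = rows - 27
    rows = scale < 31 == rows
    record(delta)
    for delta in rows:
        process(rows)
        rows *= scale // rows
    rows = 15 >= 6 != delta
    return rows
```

Transformed code:
def main(rows, delta):
    delta = rows - 27
    rows = scale < 31 and 31 == rows
    record(delta)
    for delta in rows:
        process(rows)
        rows = rows * (scale // rows)
    rows = 15 >= 6 and 6 != delta
    return rows

rows = 15 >= 6 and 6 != delta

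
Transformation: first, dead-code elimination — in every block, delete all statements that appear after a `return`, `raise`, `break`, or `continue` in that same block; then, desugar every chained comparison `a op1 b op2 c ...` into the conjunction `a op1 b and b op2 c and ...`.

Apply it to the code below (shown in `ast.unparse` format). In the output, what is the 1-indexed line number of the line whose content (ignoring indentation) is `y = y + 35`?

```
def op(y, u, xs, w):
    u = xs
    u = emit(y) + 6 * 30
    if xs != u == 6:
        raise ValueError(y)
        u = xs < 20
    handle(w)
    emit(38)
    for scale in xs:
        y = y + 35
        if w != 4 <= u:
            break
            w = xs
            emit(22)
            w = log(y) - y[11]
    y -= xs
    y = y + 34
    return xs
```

9

Transformed code:
def op(y, u, xs, w):
    u = xs
    u = emit(y) + 6 * 30
    if xs != u and u == 6:
        raise ValueError(y)
    handle(w)
    emit(38)
    for scale in xs:
        y = y + 35
        if w != 4 and 4 <= u:
            break
    y -= xs
    y = y + 34
    return xs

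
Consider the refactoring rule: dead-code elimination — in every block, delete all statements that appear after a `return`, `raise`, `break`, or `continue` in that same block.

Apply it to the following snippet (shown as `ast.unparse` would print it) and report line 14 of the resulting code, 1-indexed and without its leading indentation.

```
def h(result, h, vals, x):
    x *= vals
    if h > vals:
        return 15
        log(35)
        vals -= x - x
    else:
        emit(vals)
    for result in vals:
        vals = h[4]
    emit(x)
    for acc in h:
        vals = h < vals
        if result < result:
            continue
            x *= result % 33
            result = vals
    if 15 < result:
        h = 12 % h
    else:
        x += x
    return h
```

Transformed code:
def h(result, h, vals, x):
    x *= vals
    if h > vals:
        return 15
    else:
        emit(vals)
    for result in vals:
        vals = h[4]
    emit(x)
    for acc in h:
        vals = h < vals
        if result < result:
            continue
    if 15 < result:
        h = 12 % h
    else:
        x += x
    return h

if 15 < result:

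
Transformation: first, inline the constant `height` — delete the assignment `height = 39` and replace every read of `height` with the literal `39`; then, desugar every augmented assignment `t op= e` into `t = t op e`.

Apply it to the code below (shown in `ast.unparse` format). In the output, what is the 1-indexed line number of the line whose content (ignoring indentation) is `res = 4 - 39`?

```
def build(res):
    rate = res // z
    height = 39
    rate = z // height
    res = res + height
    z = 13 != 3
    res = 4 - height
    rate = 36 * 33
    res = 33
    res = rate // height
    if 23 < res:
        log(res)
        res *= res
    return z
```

Transformed code:
def build(res):
    rate = res // z
    rate = z // 39
    res = res + 39
    z = 13 != 3
    res = 4 - 39
    rate = 36 * 33
    res = 33
    res = rate // 39
    if 23 < res:
        log(res)
        res = res * res
    return z

6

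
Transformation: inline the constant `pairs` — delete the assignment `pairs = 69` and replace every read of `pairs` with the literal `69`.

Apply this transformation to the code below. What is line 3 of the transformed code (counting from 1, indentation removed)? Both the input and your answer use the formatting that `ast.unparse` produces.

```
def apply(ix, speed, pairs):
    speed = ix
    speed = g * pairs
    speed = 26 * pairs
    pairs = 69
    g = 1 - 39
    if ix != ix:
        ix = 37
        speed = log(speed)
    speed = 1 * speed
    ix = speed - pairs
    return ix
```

Transformed code:
def apply(ix, speed, pairs):
    speed = ix
    speed = g * 69
    speed = 26 * 69
    g = 1 - 39
    if ix != ix:
        ix = 37
        speed = log(speed)
    speed = 1 * speed
    ix = speed - 69
    return ix

speed = g * 69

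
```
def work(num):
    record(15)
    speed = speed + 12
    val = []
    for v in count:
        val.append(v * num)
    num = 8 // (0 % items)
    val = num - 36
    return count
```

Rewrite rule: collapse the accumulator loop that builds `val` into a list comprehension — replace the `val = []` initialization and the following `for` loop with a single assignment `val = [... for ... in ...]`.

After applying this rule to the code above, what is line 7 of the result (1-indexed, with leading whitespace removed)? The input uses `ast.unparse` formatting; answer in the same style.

Transformed code:
def work(num):
    record(15)
    speed = speed + 12
    val = [v * num for v in count]
    num = 8 // (0 % items)
    val = num - 36
    return count

return count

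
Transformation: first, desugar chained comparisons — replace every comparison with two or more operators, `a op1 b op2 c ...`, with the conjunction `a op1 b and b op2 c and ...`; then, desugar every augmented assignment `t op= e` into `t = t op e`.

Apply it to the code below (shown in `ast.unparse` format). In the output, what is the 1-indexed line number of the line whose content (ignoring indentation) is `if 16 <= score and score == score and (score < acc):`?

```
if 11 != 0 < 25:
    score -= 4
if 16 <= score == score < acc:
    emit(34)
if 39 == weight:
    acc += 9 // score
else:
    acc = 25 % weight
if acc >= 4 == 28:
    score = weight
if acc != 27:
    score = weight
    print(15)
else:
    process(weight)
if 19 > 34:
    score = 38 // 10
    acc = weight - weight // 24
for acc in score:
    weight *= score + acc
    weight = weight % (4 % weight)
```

3

Transformed code:
if 11 != 0 and 0 < 25:
    score = score - 4
if 16 <= score and score == score and (score < acc):
    emit(34)
if 39 == weight:
    acc = acc + 9 // score
else:
    acc = 25 % weight
if acc >= 4 and 4 == 28:
    score = weight
if acc != 27:
    score = weight
    print(15)
else:
    process(weight)
if 19 > 34:
    score = 38 // 10
    acc = weight - weight // 24
for acc in score:
    weight = weight * (score + acc)
    weight = weight % (4 % weight)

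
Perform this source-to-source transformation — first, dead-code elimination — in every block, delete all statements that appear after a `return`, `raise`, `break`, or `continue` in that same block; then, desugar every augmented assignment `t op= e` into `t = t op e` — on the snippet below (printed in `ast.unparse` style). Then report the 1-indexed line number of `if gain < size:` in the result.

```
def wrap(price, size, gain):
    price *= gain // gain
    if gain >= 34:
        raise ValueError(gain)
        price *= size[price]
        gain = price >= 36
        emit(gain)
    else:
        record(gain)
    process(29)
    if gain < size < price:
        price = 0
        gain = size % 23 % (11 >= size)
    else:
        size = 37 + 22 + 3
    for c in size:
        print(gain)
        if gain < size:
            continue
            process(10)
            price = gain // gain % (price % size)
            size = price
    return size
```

Transformed code:
def wrap(price, size, gain):
    price = price * (gain // gain)
    if gain >= 34:
        raise ValueError(gain)
    else:
        record(gain)
    process(29)
    if gain < size < price:
        price = 0
        gain = size % 23 % (11 >= size)
    else:
        size = 37 + 22 + 3
    for c in size:
        print(gain)
        if gain < size:
            continue
    return size

15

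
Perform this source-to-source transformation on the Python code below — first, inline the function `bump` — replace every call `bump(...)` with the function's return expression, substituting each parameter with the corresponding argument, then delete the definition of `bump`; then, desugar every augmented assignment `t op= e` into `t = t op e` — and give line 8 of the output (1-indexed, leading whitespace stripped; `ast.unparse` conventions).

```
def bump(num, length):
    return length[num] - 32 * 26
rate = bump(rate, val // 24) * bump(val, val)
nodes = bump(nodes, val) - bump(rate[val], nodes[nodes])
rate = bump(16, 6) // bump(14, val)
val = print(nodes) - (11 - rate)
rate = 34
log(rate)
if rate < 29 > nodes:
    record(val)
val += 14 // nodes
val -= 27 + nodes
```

Transformed code:
rate = ((val // 24)[rate] - 32 * 26) * (val[val] - 32 * 26)
nodes = val[nodes] - 32 * 26 - (nodes[nodes][rate[val]] - 32 * 26)
rate = (6[16] - 32 * 26) // (val[14] - 32 * 26)
val = print(nodes) - (11 - rate)
rate = 34
log(rate)
if rate < 29 > nodes:
    record(val)
val = val + 14 // nodes
val = val - (27 + nodes)

record(val)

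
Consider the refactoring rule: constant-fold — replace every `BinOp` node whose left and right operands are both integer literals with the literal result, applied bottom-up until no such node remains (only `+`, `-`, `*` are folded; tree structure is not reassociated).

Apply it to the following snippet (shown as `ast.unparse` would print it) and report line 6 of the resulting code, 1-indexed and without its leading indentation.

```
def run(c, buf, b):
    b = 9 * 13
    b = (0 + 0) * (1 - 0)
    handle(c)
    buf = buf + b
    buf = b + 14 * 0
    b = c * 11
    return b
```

buf = b + 0

Transformed code:
def run(c, buf, b):
    b = 117
    b = 0
    handle(c)
    buf = buf + b
    buf = b + 0
    b = c * 11
    return b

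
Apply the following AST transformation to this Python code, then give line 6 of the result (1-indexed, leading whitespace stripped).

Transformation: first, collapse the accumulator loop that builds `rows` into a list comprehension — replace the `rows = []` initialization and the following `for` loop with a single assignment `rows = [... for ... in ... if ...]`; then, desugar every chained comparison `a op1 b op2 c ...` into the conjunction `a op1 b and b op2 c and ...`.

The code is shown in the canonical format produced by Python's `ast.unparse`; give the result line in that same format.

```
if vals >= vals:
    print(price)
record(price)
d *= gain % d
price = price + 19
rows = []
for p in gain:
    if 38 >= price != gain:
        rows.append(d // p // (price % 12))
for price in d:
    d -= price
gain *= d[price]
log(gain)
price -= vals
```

rows = [d // p // (price % 12) for p in gain if 38 >= price and price != gain]

Transformed code:
if vals >= vals:
    print(price)
record(price)
d *= gain % d
price = price + 19
rows = [d // p // (price % 12) for p in gain if 38 >= price and price != gain]
for price in d:
    d -= price
gain *= d[price]
log(gain)
price -= vals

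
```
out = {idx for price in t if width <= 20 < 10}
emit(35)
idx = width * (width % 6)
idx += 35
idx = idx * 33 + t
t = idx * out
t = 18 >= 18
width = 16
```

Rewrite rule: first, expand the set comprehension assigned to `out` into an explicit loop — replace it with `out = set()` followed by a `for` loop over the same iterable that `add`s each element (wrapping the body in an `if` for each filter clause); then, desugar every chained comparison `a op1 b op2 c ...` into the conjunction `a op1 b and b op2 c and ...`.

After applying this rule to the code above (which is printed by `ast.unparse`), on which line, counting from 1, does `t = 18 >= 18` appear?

10

Transformed code:
out = set()
for price in t:
    if width <= 20 and 20 < 10:
        out.add(idx)
emit(35)
idx = width * (width % 6)
idx += 35
idx = idx * 33 + t
t = idx * out
t = 18 >= 18
width = 16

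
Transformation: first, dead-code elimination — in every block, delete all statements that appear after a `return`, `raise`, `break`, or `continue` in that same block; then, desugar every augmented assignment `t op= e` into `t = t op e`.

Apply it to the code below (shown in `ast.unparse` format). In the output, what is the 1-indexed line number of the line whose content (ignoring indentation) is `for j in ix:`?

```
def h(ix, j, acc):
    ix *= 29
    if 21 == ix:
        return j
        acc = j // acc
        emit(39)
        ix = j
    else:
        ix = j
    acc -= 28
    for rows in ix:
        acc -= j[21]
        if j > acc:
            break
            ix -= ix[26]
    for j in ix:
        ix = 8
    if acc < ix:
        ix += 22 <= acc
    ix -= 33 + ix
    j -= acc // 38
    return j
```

Transformed code:
def h(ix, j, acc):
    ix = ix * 29
    if 21 == ix:
        return j
    else:
        ix = j
    acc = acc - 28
    for rows in ix:
        acc = acc - j[21]
        if j > acc:
            break
    for j in ix:
        ix = 8
    if acc < ix:
        ix = ix + (22 <= acc)
    ix = ix - (33 + ix)
    j = j - acc // 38
    return j

12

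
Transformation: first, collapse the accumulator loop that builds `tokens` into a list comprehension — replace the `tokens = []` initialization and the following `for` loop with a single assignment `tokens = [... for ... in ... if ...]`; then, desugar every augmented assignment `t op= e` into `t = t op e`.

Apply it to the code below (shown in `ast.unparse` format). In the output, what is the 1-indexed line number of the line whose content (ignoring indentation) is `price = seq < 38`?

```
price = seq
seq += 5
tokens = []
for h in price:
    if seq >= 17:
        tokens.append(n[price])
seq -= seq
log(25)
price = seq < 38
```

Transformed code:
price = seq
seq = seq + 5
tokens = [n[price] for h in price if seq >= 17]
seq = seq - seq
log(25)
price = seq < 38

6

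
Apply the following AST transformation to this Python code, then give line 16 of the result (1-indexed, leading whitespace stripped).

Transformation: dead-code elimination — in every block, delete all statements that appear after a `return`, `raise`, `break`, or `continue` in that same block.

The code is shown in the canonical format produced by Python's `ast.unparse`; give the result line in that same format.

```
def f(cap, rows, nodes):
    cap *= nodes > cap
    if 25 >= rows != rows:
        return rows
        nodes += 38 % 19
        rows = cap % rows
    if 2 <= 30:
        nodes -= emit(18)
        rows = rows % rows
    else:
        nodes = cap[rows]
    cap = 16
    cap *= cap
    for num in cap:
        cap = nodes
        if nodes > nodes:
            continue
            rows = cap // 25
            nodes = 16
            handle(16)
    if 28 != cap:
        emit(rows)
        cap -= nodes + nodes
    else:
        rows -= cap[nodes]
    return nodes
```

Transformed code:
def f(cap, rows, nodes):
    cap *= nodes > cap
    if 25 >= rows != rows:
        return rows
    if 2 <= 30:
        nodes -= emit(18)
        rows = rows % rows
    else:
        nodes = cap[rows]
    cap = 16
    cap *= cap
    for num in cap:
        cap = nodes
        if nodes > nodes:
            continue
    if 28 != cap:
        emit(rows)
        cap -= nodes + nodes
    else:
        rows -= cap[nodes]
    return nodes

if 28 != cap:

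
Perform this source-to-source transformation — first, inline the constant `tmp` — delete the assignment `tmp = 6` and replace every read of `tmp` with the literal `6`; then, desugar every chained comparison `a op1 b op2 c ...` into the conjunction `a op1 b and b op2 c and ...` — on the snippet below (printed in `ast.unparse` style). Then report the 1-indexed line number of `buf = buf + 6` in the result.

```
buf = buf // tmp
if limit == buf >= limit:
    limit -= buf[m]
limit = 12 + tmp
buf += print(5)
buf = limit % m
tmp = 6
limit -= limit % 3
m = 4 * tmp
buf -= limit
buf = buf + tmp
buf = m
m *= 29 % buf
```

Transformed code:
buf = buf // 6
if limit == buf and buf >= limit:
    limit -= buf[m]
limit = 12 + 6
buf += print(5)
buf = limit % m
limit -= limit % 3
m = 4 * 6
buf -= limit
buf = buf + 6
buf = m
m *= 29 % buf

10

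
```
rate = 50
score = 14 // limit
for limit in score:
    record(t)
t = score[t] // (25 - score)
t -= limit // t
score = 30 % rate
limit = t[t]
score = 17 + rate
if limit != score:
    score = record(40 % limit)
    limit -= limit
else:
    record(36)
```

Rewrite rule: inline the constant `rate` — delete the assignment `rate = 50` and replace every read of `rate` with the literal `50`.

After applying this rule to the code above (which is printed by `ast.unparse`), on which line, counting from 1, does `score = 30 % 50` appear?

6

Transformed code:
score = 14 // limit
for limit in score:
    record(t)
t = score[t] // (25 - score)
t -= limit // t
score = 30 % 50
limit = t[t]
score = 17 + 50
if limit != score:
    score = record(40 % limit)
    limit -= limit
else:
    record(36)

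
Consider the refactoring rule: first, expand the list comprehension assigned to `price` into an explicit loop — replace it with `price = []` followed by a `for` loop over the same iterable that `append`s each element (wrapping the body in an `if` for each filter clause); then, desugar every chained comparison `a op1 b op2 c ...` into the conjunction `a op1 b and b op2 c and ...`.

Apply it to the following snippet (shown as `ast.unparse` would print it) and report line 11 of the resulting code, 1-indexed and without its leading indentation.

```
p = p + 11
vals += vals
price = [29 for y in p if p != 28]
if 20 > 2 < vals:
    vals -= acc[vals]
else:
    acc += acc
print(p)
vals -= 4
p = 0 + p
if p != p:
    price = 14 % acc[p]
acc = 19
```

print(p)

Transformed code:
p = p + 11
vals += vals
price = []
for y in p:
    if p != 28:
        price.append(29)
if 20 > 2 and 2 < vals:
    vals -= acc[vals]
else:
    acc += acc
print(p)
vals -= 4
p = 0 + p
if p != p:
    price = 14 % acc[p]
acc = 19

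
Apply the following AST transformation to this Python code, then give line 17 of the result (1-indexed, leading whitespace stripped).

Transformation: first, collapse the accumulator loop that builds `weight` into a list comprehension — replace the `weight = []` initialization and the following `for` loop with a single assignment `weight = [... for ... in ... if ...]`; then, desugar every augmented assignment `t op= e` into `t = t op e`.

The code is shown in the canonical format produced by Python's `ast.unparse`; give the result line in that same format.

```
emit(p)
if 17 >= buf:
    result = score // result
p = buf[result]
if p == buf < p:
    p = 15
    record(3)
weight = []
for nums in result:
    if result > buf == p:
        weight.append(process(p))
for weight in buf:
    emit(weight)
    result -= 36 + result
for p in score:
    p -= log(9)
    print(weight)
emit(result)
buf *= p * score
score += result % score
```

Transformed code:
emit(p)
if 17 >= buf:
    result = score // result
p = buf[result]
if p == buf < p:
    p = 15
    record(3)
weight = [process(p) for nums in result if result > buf == p]
for weight in buf:
    emit(weight)
    result = result - (36 + result)
for p in score:
    p = p - log(9)
    print(weight)
emit(result)
buf = buf * (p * score)
score = score + result % score

score = score + result % score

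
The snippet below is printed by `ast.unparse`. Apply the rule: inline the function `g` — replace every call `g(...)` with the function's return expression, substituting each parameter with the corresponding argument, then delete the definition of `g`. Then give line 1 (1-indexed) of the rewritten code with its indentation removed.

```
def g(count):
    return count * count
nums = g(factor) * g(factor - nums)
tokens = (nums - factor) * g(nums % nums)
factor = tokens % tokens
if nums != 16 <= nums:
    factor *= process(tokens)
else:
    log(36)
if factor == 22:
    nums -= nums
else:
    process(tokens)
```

Transformed code:
nums = factor * factor * ((factor - nums) * (factor - nums))
tokens = (nums - factor) * (nums % nums * (nums % nums))
factor = tokens % tokens
if nums != 16 <= nums:
    factor *= process(tokens)
else:
    log(36)
if factor == 22:
    nums -= nums
else:
    process(tokens)

nums = factor * factor * ((factor - nums) * (factor - nums))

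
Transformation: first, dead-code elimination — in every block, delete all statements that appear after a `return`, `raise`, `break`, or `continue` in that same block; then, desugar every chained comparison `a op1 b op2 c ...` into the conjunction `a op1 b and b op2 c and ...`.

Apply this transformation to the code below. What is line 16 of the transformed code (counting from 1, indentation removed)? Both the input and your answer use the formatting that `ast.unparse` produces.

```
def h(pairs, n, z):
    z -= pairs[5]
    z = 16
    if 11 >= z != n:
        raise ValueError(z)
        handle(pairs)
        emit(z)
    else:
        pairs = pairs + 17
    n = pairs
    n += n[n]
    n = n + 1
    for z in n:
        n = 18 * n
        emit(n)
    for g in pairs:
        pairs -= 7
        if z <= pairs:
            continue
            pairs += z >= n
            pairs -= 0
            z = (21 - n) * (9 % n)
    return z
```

Transformed code:
def h(pairs, n, z):
    z -= pairs[5]
    z = 16
    if 11 >= z and z != n:
        raise ValueError(z)
    else:
        pairs = pairs + 17
    n = pairs
    n += n[n]
    n = n + 1
    for z in n:
        n = 18 * n
        emit(n)
    for g in pairs:
        pairs -= 7
        if z <= pairs:
            continue
    return z

if z <= pairs:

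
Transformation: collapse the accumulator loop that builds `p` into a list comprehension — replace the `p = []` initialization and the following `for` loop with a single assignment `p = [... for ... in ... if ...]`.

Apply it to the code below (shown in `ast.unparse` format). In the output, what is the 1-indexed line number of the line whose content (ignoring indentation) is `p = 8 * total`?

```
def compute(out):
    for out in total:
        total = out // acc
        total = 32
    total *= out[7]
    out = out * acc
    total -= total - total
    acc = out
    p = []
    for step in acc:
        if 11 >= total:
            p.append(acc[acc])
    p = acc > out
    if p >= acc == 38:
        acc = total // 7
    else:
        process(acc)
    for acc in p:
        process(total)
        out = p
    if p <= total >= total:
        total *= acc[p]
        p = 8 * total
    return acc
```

20

Transformed code:
def compute(out):
    for out in total:
        total = out // acc
        total = 32
    total *= out[7]
    out = out * acc
    total -= total - total
    acc = out
    p = [acc[acc] for step in acc if 11 >= total]
    p = acc > out
    if p >= acc == 38:
        acc = total // 7
    else:
        process(acc)
    for acc in p:
        process(total)
        out = p
    if p <= total >= total:
        total *= acc[p]
        p = 8 * total
    return acc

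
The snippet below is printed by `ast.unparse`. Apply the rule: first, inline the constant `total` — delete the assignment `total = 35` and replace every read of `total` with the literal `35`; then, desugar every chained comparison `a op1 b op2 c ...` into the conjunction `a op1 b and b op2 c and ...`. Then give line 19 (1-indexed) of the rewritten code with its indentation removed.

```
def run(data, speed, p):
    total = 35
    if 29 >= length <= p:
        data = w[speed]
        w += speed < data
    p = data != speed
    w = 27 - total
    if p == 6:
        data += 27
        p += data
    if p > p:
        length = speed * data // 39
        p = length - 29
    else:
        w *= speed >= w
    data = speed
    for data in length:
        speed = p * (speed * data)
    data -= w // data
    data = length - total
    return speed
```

data = length - 35

Transformed code:
def run(data, speed, p):
    if 29 >= length and length <= p:
        data = w[speed]
        w += speed < data
    p = data != speed
    w = 27 - 35
    if p == 6:
        data += 27
        p += data
    if p > p:
        length = speed * data // 39
        p = length - 29
    else:
        w *= speed >= w
    data = speed
    for data in length:
        speed = p * (speed * data)
    data -= w // data
    data = length - 35
    return speed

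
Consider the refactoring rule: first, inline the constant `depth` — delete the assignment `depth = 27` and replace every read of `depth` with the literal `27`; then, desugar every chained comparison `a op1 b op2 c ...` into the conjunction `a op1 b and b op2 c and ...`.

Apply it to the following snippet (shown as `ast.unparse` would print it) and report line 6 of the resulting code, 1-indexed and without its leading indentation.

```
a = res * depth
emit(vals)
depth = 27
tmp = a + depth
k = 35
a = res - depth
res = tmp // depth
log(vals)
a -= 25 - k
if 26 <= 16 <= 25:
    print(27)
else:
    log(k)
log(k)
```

Transformed code:
a = res * 27
emit(vals)
tmp = a + 27
k = 35
a = res - 27
res = tmp // 27
log(vals)
a -= 25 - k
if 26 <= 16 and 16 <= 25:
    print(27)
else:
    log(k)
log(k)

res = tmp // 27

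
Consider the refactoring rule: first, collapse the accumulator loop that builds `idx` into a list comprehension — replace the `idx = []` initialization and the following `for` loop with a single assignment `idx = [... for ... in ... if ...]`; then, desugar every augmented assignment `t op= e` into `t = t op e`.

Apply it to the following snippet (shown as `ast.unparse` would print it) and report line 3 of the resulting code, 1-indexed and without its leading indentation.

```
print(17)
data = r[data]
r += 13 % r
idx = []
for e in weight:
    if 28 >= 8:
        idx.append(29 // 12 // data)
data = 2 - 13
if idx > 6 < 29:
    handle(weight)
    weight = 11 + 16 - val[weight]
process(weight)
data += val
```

Transformed code:
print(17)
data = r[data]
r = r + 13 % r
idx = [29 // 12 // data for e in weight if 28 >= 8]
data = 2 - 13
if idx > 6 < 29:
    handle(weight)
    weight = 11 + 16 - val[weight]
process(weight)
data = data + val

r = r + 13 % r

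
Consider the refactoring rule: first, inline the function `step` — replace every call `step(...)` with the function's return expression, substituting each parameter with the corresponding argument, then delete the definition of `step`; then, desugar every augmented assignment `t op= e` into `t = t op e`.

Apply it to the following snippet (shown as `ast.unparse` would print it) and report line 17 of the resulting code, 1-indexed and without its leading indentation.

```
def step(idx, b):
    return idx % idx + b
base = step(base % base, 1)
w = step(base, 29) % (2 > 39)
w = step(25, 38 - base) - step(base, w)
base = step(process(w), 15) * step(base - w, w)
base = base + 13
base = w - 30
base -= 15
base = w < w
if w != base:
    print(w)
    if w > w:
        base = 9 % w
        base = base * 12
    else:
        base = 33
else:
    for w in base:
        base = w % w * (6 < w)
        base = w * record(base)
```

for w in base:

Transformed code:
base = base % base % (base % base) + 1
w = (base % base + 29) % (2 > 39)
w = 25 % 25 + (38 - base) - (base % base + w)
base = (process(w) % process(w) + 15) * ((base - w) % (base - w) + w)
base = base + 13
base = w - 30
base = base - 15
base = w < w
if w != base:
    print(w)
    if w > w:
        base = 9 % w
        base = base * 12
    else:
        base = 33
else:
    for w in base:
        base = w % w * (6 < w)
        base = w * record(base)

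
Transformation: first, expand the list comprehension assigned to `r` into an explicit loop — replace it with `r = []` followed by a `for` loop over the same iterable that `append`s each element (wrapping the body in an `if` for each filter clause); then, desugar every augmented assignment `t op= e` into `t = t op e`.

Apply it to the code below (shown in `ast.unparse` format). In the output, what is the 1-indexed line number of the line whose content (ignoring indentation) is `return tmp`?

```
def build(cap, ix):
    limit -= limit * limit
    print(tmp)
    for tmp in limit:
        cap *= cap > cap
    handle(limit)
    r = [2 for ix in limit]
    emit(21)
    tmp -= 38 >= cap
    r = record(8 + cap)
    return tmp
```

13

Transformed code:
def build(cap, ix):
    limit = limit - limit * limit
    print(tmp)
    for tmp in limit:
        cap = cap * (cap > cap)
    handle(limit)
    r = []
    for ix in limit:
        r.append(2)
    emit(21)
    tmp = tmp - (38 >= cap)
    r = record(8 + cap)
    return tmp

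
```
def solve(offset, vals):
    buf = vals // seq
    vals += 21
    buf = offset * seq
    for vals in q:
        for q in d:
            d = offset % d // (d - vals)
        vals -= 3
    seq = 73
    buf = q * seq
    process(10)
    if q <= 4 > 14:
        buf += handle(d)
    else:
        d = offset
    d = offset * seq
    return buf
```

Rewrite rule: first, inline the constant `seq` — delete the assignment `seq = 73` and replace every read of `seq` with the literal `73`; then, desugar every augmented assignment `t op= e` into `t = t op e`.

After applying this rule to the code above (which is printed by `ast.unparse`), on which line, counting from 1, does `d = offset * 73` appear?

Transformed code:
def solve(offset, vals):
    buf = vals // 73
    vals = vals + 21
    buf = offset * 73
    for vals in q:
        for q in d:
            d = offset % d // (d - vals)
        vals = vals - 3
    buf = q * 73
    process(10)
    if q <= 4 > 14:
        buf = buf + handle(d)
    else:
        d = offset
    d = offset * 73
    return buf

15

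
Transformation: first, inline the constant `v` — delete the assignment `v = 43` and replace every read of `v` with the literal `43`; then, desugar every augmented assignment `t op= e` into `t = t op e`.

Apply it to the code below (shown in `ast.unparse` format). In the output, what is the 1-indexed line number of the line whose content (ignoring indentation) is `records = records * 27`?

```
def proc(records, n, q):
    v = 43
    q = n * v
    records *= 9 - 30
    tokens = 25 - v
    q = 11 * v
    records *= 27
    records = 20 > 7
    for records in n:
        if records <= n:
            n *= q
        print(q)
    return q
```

Transformed code:
def proc(records, n, q):
    q = n * 43
    records = records * (9 - 30)
    tokens = 25 - 43
    q = 11 * 43
    records = records * 27
    records = 20 > 7
    for records in n:
        if records <= n:
            n = n * q
        print(q)
    return q

6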